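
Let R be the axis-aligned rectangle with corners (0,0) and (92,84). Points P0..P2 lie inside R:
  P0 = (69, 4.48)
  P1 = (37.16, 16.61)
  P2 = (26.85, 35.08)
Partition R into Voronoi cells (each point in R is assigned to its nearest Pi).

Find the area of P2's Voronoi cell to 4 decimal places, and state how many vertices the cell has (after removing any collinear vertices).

Area of P2's cell: 4358.3687 (5 vertices)

1. box [0,92]×[0,84]: [(0, 0) (92, 0) (92, 84) (0, 84)]
2. ⊥bis P2·P0 via (47.925,19.78): [(0, 0) (33.5651, 0) (92, 80.4912) (92, 84) (0, 84)]  |A|=5376.2555
3. ⊥bis P2·P1 via (32.005,25.845): [(0, 7.9797) (66.1754, 44.919) (92, 80.4912) (92, 84) (0, 84)]  |A|=4358.3687
4. canonical 5-gon: [(0, 7.9797) (66.1754, 44.919) (92, 80.4912) (92, 84) (0, 84)]
5. shoelace: 4358.3687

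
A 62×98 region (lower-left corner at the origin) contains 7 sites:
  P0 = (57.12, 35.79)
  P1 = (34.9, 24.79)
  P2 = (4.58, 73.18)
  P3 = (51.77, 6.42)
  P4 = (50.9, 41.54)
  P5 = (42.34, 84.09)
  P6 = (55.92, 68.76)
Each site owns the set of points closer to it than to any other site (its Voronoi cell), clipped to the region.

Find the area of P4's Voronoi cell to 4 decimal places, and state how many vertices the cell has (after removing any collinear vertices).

1. box [0,62]×[0,98]: [(0, 0) (62, 0) (62, 98) (0, 98)]
2. ⊥bis P4·P0 via (54.01,38.665): [(0, 0) (18.2666, 0) (62, 47.3081) (62, 98) (0, 98)]  |A|=5041.5288
3. ⊥bis P4·P1 via (42.9,33.165): [(0, 74.1441) (46.0999, 30.1084) (62, 47.3081) (62, 98) (0, 98)]  |A|=3057.521
4. ⊥bis P4·P2 via (27.74,57.36): [(23.7247, 51.4817) (46.0999, 30.1084) (62, 47.3081) (62, 98) (55.5001, 98)]  |A|=1483.6484
5. ⊥bis P4·P3 via (51.335,23.98): [(23.7247, 51.4817) (46.0999, 30.1084) (62, 47.3081) (62, 98) (55.5001, 98)]  |A|=1483.6484
6. ⊥bis P4·P5 via (46.62,62.815): [(29.052, 59.2808) (23.7247, 51.4817) (46.0999, 30.1084) (62, 47.3081) (62, 65.9091)]  |A|=829.1479
7. ⊥bis P4·P6 via (53.41,55.15): [(29.9893, 59.4693) (29.052, 59.2808) (23.7247, 51.4817) (46.0999, 30.1084) (62, 47.3081) (62, 53.5658)]  |A|=631.5897
8. canonical 6-gon: [(29.9893, 59.4693) (29.052, 59.2808) (23.7247, 51.4817) (46.0999, 30.1084) (62, 47.3081) (62, 53.5658)]
9. shoelace: 631.5897

Area of P4's cell: 631.5897 (6 vertices)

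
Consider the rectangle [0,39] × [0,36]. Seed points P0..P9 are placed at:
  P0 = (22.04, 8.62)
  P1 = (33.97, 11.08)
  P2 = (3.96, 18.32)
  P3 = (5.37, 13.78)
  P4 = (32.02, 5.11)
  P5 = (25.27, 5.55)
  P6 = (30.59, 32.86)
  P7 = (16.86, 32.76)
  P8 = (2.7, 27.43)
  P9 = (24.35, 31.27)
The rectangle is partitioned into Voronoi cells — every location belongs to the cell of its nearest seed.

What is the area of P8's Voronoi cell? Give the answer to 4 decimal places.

Area of P8's cell: 126.8531

1. box [0,39]×[0,36]: [(0, 0) (39, 0) (39, 36) (0, 36)]
2. ⊥bis P8·P0 via (12.37,18.025): [(0, 5.3065) (29.8524, 36) (0, 36)]  |A|=458.1381
3. ⊥bis P8·P1 via (18.335,19.255): [(0, 5.3065) (23.8792, 29.8585) (27.0904, 36) (0, 36)]  |A|=449.6566
4. ⊥bis P8·P2 via (3.33,22.875): [(0, 22.4144) (19.2253, 25.0735) (23.8792, 29.8585) (27.0904, 36) (0, 36)]  |A|=285.2035
5. ⊥bis P8·P3 via (4.035,20.605): [(0, 22.4144) (19.2253, 25.0735) (23.8792, 29.8585) (27.0904, 36) (0, 36)]  |A|=285.2035
6. ⊥bis P8·P4 via (17.36,16.27): [(0, 22.4144) (19.2253, 25.0735) (23.8792, 29.8585) (27.0904, 36) (0, 36)]  |A|=285.2035
7. ⊥bis P8·P5 via (13.985,16.49): [(0, 22.4144) (19.2253, 25.0735) (23.8792, 29.8585) (27.0904, 36) (0, 36)]  |A|=285.2035
8. ⊥bis P8·P6 via (16.645,30.145): [(0, 22.4144) (17.6742, 24.8589) (15.5051, 36) (0, 36)]  |A|=206.4283
9. ⊥bis P8·P7 via (9.78,30.095): [(0, 22.4144) (12.044, 24.0802) (7.5573, 36) (0, 36)]  |A|=126.8531
10. ⊥bis P8·P9 via (13.525,29.35): [(0, 22.4144) (12.044, 24.0802) (7.5573, 36) (0, 36)]  |A|=126.8531
11. canonical 4-gon: [(0, 22.4144) (12.044, 24.0802) (7.5573, 36) (0, 36)]
12. shoelace: 126.8531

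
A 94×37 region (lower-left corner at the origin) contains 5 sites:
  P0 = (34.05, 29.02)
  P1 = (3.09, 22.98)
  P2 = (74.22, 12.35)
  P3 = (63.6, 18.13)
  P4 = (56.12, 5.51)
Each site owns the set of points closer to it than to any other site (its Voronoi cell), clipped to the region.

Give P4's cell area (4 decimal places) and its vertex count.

Area of P4's cell: 463.9774 (4 vertices)

1. box [0,94]×[0,37]: [(0, 0) (94, 0) (94, 37) (0, 37)]
2. ⊥bis P4·P0 via (45.085,17.265): [(26.6935, 0) (94, 0) (94, 37) (66.1076, 37)]  |A|=1761.1785
3. ⊥bis P4·P1 via (29.605,14.245): [(26.6935, 0) (94, 0) (94, 37) (66.1076, 37)]  |A|=1761.1785
4. ⊥bis P4·P2 via (65.17,8.93): [(57.5856, 28.9999) (26.6935, 0) (68.5447, 0)]  |A|=606.8395
5. ⊥bis P4·P3 via (59.86,11.82): [(65.2953, 8.5984) (47.2478, 19.2954) (26.6935, 0) (68.5447, 0)]  |A|=463.9774
6. canonical 4-gon: [(65.2953, 8.5984) (47.2478, 19.2954) (26.6935, 0) (68.5447, 0)]
7. shoelace: 463.9774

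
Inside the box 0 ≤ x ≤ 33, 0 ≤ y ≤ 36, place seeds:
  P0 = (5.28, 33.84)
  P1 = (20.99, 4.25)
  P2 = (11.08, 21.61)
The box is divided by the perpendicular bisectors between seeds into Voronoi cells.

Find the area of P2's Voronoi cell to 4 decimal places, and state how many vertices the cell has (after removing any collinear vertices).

1. box [0,33]×[0,36]: [(0, 0) (33, 0) (33, 36) (0, 36)]
2. ⊥bis P2·P0 via (8.18,27.725): [(0, 23.8457) (0, 0) (33, 0) (33, 36) (25.6288, 36)]  |A|=1032.2495
3. ⊥bis P2·P1 via (16.035,12.93): [(0, 23.8457) (0, 3.7764) (33, 22.6145) (33, 36) (25.6288, 36)]  |A|=596.7998
4. canonical 5-gon: [(0, 23.8457) (0, 3.7764) (33, 22.6145) (33, 36) (25.6288, 36)]
5. shoelace: 596.7998

Area of P2's cell: 596.7998 (5 vertices)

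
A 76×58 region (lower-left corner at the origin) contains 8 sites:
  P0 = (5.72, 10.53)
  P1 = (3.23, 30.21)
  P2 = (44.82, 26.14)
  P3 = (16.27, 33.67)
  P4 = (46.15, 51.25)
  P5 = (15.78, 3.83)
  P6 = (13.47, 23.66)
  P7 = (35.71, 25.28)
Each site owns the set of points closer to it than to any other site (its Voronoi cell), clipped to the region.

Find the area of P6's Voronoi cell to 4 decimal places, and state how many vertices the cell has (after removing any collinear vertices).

Area of P6's cell: 234.1782 (5 vertices)

1. box [0,76]×[0,58]: [(0, 0) (76, 0) (76, 58) (0, 58)]
2. ⊥bis P6·P0 via (9.595,17.095): [(0, 22.7585) (38.5572, 0) (76, 0) (76, 58) (0, 58)]  |A|=3969.2483
3. ⊥bis P6·P1 via (8.35,26.935): [(4.1222, 20.3254) (38.5572, 0) (76, 0) (76, 58) (28.2207, 58)]  |A|=3365.0108
4. ⊥bis P6·P2 via (29.145,24.9): [(26.713, 55.643) (4.1222, 20.3254) (30.7502, 4.6081)]  |A|=647.7535
5. ⊥bis P6·P3 via (14.87,28.665): [(29.1634, 24.6668) (10.2782, 29.9494) (4.1222, 20.3254) (30.7502, 4.6081)]  |A|=361.7293
6. ⊥bis P6·P4 via (29.81,37.455): [(29.1634, 24.6668) (10.2782, 29.9494) (4.1222, 20.3254) (30.7502, 4.6081)]  |A|=361.7293
7. ⊥bis P6·P5 via (14.625,13.745): [(29.8868, 15.5228) (29.1634, 24.6668) (10.2782, 29.9494) (4.1222, 20.3254) (15.1641, 13.8078)]  |A|=280.6419
8. ⊥bis P6·P7 via (24.59,24.47): [(25.2808, 14.9863) (24.4802, 25.9768) (10.2782, 29.9494) (4.1222, 20.3254) (15.1641, 13.8078)]  |A|=234.1782
9. canonical 5-gon: [(25.2808, 14.9863) (24.4802, 25.9768) (10.2782, 29.9494) (4.1222, 20.3254) (15.1641, 13.8078)]
10. shoelace: 234.1782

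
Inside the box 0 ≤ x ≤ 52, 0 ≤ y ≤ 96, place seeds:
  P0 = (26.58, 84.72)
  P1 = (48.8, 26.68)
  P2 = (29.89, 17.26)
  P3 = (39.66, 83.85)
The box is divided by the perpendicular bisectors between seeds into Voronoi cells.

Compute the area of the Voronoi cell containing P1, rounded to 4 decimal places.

Area of P1's cell: 821.4153

1. box [0,52]×[0,96]: [(0, 0) (52, 0) (52, 96) (0, 96)]
2. ⊥bis P1·P0 via (37.69,55.7): [(0, 41.2708) (0, 0) (52, 0) (52, 61.1784)]  |A|=2663.6796
3. ⊥bis P1·P2 via (39.345,21.97): [(24.9686, 50.8297) (50.2893, 0) (52, 0) (52, 61.1784)]  |A|=870.3471
4. ⊥bis P1·P3 via (44.23,55.265): [(31.0496, 53.1578) (24.9686, 50.8297) (50.2893, 0) (52, 0) (52, 56.5072)]  |A|=821.4153
5. canonical 5-gon: [(31.0496, 53.1578) (24.9686, 50.8297) (50.2893, 0) (52, 0) (52, 56.5072)]
6. shoelace: 821.4153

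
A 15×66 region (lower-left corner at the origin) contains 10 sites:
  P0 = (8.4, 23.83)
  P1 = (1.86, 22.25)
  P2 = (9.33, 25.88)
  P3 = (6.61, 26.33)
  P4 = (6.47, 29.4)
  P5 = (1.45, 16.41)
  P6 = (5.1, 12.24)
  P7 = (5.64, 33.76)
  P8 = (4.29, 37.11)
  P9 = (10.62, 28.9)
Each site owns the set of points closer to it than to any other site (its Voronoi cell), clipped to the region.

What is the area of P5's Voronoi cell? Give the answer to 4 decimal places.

1. box [0,15]×[0,66]: [(0, 0) (15, 0) (15, 66) (0, 66)]
2. ⊥bis P5·P0 via (4.925,20.12): [(0, 24.733) (0, 0) (15, 0) (15, 10.6832)]  |A|=265.6216
3. ⊥bis P5·P1 via (1.655,19.33): [(6.1017, 19.0178) (0, 19.4462) (0, 0) (15, 0) (15, 10.6832)]  |A|=249.4922
4. ⊥bis P5·P2 via (5.39,21.145): [(6.1017, 19.0178) (0, 19.4462) (0, 0) (15, 0) (15, 10.6832)]  |A|=249.4922
5. ⊥bis P5·P3 via (4.03,21.37): [(6.1017, 19.0178) (0, 19.4462) (0, 0) (15, 0) (15, 10.6832)]  |A|=249.4922
6. ⊥bis P5·P4 via (3.96,22.905): [(6.1017, 19.0178) (0, 19.4462) (0, 0) (15, 0) (15, 10.6832)]  |A|=249.4922
7. ⊥bis P5·P6 via (3.275,14.325): [(7.3261, 17.871) (6.1017, 19.0178) (0, 19.4462) (0, 11.4584)]  |A|=32.4965
8. ⊥bis P5·P7 via (3.545,25.085): [(7.3261, 17.871) (6.1017, 19.0178) (0, 19.4462) (0, 11.4584)]  |A|=32.4965
9. ⊥bis P5·P8 via (2.87,26.76): [(7.3261, 17.871) (6.1017, 19.0178) (0, 19.4462) (0, 11.4584)]  |A|=32.4965
10. ⊥bis P5·P9 via (6.035,22.655): [(7.3261, 17.871) (6.1017, 19.0178) (0, 19.4462) (0, 11.4584)]  |A|=32.4965
11. canonical 4-gon: [(7.3261, 17.871) (6.1017, 19.0178) (0, 19.4462) (0, 11.4584)]
12. shoelace: 32.4965

Area of P5's cell: 32.4965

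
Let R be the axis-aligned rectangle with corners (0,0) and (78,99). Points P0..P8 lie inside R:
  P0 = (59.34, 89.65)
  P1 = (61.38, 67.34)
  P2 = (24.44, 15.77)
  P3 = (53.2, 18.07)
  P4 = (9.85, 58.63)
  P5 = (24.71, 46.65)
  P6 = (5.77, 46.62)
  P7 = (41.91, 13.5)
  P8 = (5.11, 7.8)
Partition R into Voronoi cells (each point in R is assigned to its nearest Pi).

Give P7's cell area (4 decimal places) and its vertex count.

Area of P7's cell: 454.3787 (4 vertices)

1. box [0,78]×[0,99]: [(0, 0) (78, 0) (78, 99) (0, 99)]
2. ⊥bis P7·P0 via (50.625,51.575): [(0, 63.1626) (0, 0) (78, 0) (78, 45.3091)]  |A|=4230.3963
3. ⊥bis P7·P1 via (51.645,40.42): [(0, 59.0962) (0, 0) (78, 0) (78, 30.8893)]  |A|=3509.4364
4. ⊥bis P7·P2 via (33.175,14.635): [(37.204, 45.6423) (31.2734, 0) (78, 0) (78, 30.8893)]  |A|=1696.4349
5. ⊥bis P7·P3 via (47.555,15.785): [(36.7825, 42.3981) (31.2734, 0) (53.9445, 0)]  |A|=480.6067
6. ⊥bis P7·P4 via (25.88,36.065): [(36.7825, 42.3981) (31.2734, 0) (53.9445, 0)]  |A|=480.6067
7. ⊥bis P7·P5 via (33.31,30.075): [(40.3021, 33.7029) (35.3165, 31.1161) (31.2734, 0) (53.9445, 0)]  |A|=454.3787
8. ⊥bis P7·P6 via (23.84,30.06): [(40.3021, 33.7029) (35.3165, 31.1161) (31.2734, 0) (53.9445, 0)]  |A|=454.3787
9. ⊥bis P7·P8 via (23.51,10.65): [(40.3021, 33.7029) (35.3165, 31.1161) (31.2734, 0) (53.9445, 0)]  |A|=454.3787
10. canonical 4-gon: [(40.3021, 33.7029) (35.3165, 31.1161) (31.2734, 0) (53.9445, 0)]
11. shoelace: 454.3787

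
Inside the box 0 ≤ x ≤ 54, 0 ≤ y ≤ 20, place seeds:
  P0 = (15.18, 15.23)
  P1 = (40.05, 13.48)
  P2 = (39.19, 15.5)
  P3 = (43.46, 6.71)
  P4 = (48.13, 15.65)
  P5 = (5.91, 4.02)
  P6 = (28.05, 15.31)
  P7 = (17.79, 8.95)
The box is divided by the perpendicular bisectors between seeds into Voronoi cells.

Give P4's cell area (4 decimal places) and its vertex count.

Area of P4's cell: 105.4126 (5 vertices)

1. box [0,54]×[0,20]: [(0, 0) (54, 0) (54, 20) (0, 20)]
2. ⊥bis P4·P0 via (31.655,15.44): [(31.8518, 0) (54, 0) (54, 20) (31.5969, 20)]  |A|=445.5132
3. ⊥bis P4·P1 via (44.09,14.565): [(48.0016, 0) (54, 0) (54, 20) (42.6304, 20)]  |A|=173.6801
4. ⊥bis P4·P2 via (43.66,15.575): [(43.6494, 16.2055) (48.0016, 0) (54, 0) (54, 20) (43.5858, 20)]  |A|=171.8674
5. ⊥bis P4·P3 via (45.795,11.18): [(43.6494, 16.2055) (44.8692, 11.6636) (54, 6.8939) (54, 20) (43.5858, 20)]  |A|=105.4126
6. ⊥bis P4·P5 via (27.02,9.835): [(43.6494, 16.2055) (44.8692, 11.6636) (54, 6.8939) (54, 20) (43.5858, 20)]  |A|=105.4126
7. ⊥bis P4·P6 via (38.09,15.48): [(43.6494, 16.2055) (44.8692, 11.6636) (54, 6.8939) (54, 20) (43.5858, 20)]  |A|=105.4126
8. ⊥bis P4·P7 via (32.96,12.3): [(43.6494, 16.2055) (44.8692, 11.6636) (54, 6.8939) (54, 20) (43.5858, 20)]  |A|=105.4126
9. canonical 5-gon: [(43.6494, 16.2055) (44.8692, 11.6636) (54, 6.8939) (54, 20) (43.5858, 20)]
10. shoelace: 105.4126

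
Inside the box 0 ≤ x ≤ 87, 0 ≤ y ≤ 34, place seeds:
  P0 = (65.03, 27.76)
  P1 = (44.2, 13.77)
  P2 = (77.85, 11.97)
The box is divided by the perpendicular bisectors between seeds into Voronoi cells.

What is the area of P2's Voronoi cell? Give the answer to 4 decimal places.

Area of P2's cell: 574.6159

1. box [0,87]×[0,34]: [(0, 0) (87, 0) (87, 34) (0, 34)]
2. ⊥bis P2·P0 via (71.44,19.865): [(46.9729, 0) (87, 0) (87, 32.4983)]  |A|=650.4057
3. ⊥bis P2·P1 via (61.025,12.87): [(60.9433, 11.3427) (60.3366, 0) (87, 0) (87, 32.4983)]  |A|=574.6159
4. canonical 4-gon: [(60.9433, 11.3427) (60.3366, 0) (87, 0) (87, 32.4983)]
5. shoelace: 574.6159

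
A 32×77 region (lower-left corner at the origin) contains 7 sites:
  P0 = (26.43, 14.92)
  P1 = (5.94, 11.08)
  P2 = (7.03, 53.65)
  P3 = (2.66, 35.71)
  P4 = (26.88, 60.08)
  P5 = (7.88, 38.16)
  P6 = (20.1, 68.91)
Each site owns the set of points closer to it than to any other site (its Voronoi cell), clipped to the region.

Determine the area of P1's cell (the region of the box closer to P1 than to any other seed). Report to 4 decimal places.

Area of P1's cell: 388.7077

1. box [0,32]×[0,77]: [(0, 0) (32, 0) (32, 77) (0, 77)]
2. ⊥bis P1·P0 via (16.185,13): [(0, 0) (18.6213, 0) (4.1909, 77) (0, 77)]  |A|=878.2684
3. ⊥bis P1·P2 via (6.485,32.365): [(0, 32.531) (0, 0) (18.6213, 0) (12.5851, 32.2088)]  |A|=504.5884
4. ⊥bis P1·P3 via (4.3,23.395): [(0, 22.8224) (0, 0) (18.6213, 0) (13.9949, 24.6861)]  |A|=389.5423
5. ⊥bis P1·P4 via (16.41,35.58): [(0, 22.8224) (0, 0) (18.6213, 0) (13.9949, 24.6861)]  |A|=389.5423
6. ⊥bis P1·P5 via (6.91,24.62): [(11.1941, 24.3131) (0, 22.8224) (0, 0) (18.6213, 0) (14.1039, 24.1046)]  |A|=388.7077
7. ⊥bis P1·P6 via (13.02,39.995): [(11.1941, 24.3131) (0, 22.8224) (0, 0) (18.6213, 0) (14.1039, 24.1046)]  |A|=388.7077
8. canonical 5-gon: [(11.1941, 24.3131) (0, 22.8224) (0, 0) (18.6213, 0) (14.1039, 24.1046)]
9. shoelace: 388.7077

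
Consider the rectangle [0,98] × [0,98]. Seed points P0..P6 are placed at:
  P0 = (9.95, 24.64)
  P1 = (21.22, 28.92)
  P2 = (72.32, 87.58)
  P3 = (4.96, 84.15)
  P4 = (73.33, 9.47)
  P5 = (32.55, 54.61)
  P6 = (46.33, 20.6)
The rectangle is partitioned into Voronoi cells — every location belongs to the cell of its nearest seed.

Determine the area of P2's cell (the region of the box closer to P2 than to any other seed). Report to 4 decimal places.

Area of P2's cell: 2297.2981

1. box [0,98]×[0,98]: [(0, 0) (98, 0) (98, 98) (0, 98)]
2. ⊥bis P2·P0 via (41.135,56.11): [(0, 96.8725) (97.7578, 0) (98, 0) (98, 98) (0, 98)]  |A|=4868.9807
3. ⊥bis P2·P1 via (46.77,58.25): [(98, 13.6224) (98, 98) (1.1392, 98)]  |A|=4086.4402
4. ⊥bis P2·P3 via (38.64,85.865): [(39.7341, 64.3792) (98, 13.6224) (98, 98) (38.0221, 98)]  |A|=3466.423
5. ⊥bis P2·P4 via (72.825,48.525): [(39.7341, 64.3792) (58.1516, 48.3353) (98, 48.8505) (98, 98) (38.0221, 98)]  |A|=2764.5309
6. ⊥bis P2·P5 via (52.435,71.095): [(38.5385, 87.8576) (71.1637, 48.5035) (98, 48.8505) (98, 98) (38.0221, 98)]  |A|=2299.1293
7. ⊥bis P2·P6 via (59.325,54.09): [(38.5385, 87.8576) (69.9504, 49.9671) (73.6397, 48.5355) (98, 48.8505) (98, 98) (38.0221, 98)]  |A|=2297.2981
8. canonical 6-gon: [(38.5385, 87.8576) (69.9504, 49.9671) (73.6397, 48.5355) (98, 48.8505) (98, 98) (38.0221, 98)]
9. shoelace: 2297.2981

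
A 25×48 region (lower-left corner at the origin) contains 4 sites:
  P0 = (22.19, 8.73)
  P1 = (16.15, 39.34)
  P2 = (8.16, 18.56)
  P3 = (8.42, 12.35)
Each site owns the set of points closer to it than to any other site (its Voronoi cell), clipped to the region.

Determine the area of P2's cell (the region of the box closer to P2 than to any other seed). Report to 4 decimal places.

Area of P2's cell: 285.5024

1. box [0,25]×[0,48]: [(0, 0) (25, 0) (25, 48) (0, 48)]
2. ⊥bis P2·P0 via (15.175,13.645): [(0, 0) (5.6147, 0) (25, 27.6679) (25, 48) (0, 48)]  |A|=931.8257
3. ⊥bis P2·P1 via (12.155,28.95): [(0, 33.6237) (0, 0) (5.6147, 0) (22.9816, 24.7871)]  |A|=455.9498
4. ⊥bis P2·P3 via (8.29,15.455): [(0, 33.6237) (0, 15.1079) (16.6896, 15.8067) (22.9816, 24.7871)]  |A|=285.5024
5. canonical 4-gon: [(0, 33.6237) (0, 15.1079) (16.6896, 15.8067) (22.9816, 24.7871)]
6. shoelace: 285.5024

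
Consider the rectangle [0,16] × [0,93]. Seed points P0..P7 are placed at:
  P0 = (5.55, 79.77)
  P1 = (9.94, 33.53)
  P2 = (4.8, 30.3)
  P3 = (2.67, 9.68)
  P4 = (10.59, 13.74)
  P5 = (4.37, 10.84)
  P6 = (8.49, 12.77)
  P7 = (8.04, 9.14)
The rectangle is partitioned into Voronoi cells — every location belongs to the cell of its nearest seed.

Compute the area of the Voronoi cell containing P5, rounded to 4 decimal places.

Area of P5's cell: 43.0366

1. box [0,16]×[0,93]: [(0, 0) (16, 0) (16, 93) (0, 93)]
2. ⊥bis P5·P0 via (4.96,45.305): [(0, 45.3899) (0, 0) (16, 0) (16, 45.116)]  |A|=724.0473
3. ⊥bis P5·P1 via (7.155,22.185): [(0, 23.9414) (0, 0) (16, 0) (16, 20.0137)]  |A|=351.6411
4. ⊥bis P5·P2 via (4.585,20.57): [(14.6389, 20.3478) (0, 20.6713) (0, 0) (16, 0) (16, 20.0137)]  |A|=327.7057
5. ⊥bis P5·P3 via (3.52,10.26): [(14.6389, 20.3478) (0, 20.6713) (0, 15.4186) (10.5209, 0) (16, 0) (16, 20.0137)]  |A|=246.5965
6. ⊥bis P5·P4 via (7.48,12.29): [(3.6095, 20.5916) (0, 20.6713) (0, 15.4186) (10.5209, 0) (13.2101, 0)]  |A|=92.2052
7. ⊥bis P5·P6 via (6.43,11.805): [(2.3004, 20.6205) (0, 20.6713) (0, 15.4186) (10.5209, 0) (11.96, 0)]  |A|=65.9777
8. ⊥bis P5·P7 via (6.205,9.99): [(6.7396, 11.1441) (2.3004, 20.6205) (0, 20.6713) (0, 15.4186) (5.1938, 7.807)]  |A|=43.0366
9. canonical 5-gon: [(6.7396, 11.1441) (2.3004, 20.6205) (0, 20.6713) (0, 15.4186) (5.1938, 7.807)]
10. shoelace: 43.0366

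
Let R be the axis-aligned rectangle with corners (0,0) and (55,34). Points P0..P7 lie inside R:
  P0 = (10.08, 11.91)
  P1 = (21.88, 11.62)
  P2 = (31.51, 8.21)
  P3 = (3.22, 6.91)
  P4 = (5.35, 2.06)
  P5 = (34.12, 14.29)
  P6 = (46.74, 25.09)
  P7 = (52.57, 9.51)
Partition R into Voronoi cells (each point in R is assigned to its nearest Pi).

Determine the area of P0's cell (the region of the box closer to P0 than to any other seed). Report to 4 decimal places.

1. box [0,55]×[0,34]: [(0, 0) (55, 0) (55, 34) (0, 34)]
2. ⊥bis P0·P1 via (15.98,11.765): [(0, 0) (15.6909, 0) (16.5265, 34) (0, 34)]  |A|=547.6943
3. ⊥bis P0·P2 via (20.795,10.06): [(0, 0) (15.6909, 0) (16.5265, 34) (0, 34)]  |A|=547.6943
4. ⊥bis P0·P3 via (6.65,9.41): [(0, 18.5338) (13.5086, 0) (15.6909, 0) (16.5265, 34) (0, 34)]  |A|=422.5115
5. ⊥bis P0·P4 via (7.715,6.985): [(0, 18.5338) (8.7958, 6.466) (15.7675, 3.1182) (16.5265, 34) (0, 34)]  |A|=404.4584
6. ⊥bis P0·P5 via (22.1,13.1): [(0, 18.5338) (8.7958, 6.466) (15.7675, 3.1182) (16.5265, 34) (0, 34)]  |A|=404.4584
7. ⊥bis P0·P6 via (28.41,18.5): [(0, 18.5338) (8.7958, 6.466) (15.7675, 3.1182) (16.5265, 34) (0, 34)]  |A|=404.4584
8. ⊥bis P0·P7 via (31.325,10.71): [(0, 18.5338) (8.7958, 6.466) (15.7675, 3.1182) (16.5265, 34) (0, 34)]  |A|=404.4584
9. canonical 5-gon: [(0, 18.5338) (8.7958, 6.466) (15.7675, 3.1182) (16.5265, 34) (0, 34)]
10. shoelace: 404.4584

Area of P0's cell: 404.4584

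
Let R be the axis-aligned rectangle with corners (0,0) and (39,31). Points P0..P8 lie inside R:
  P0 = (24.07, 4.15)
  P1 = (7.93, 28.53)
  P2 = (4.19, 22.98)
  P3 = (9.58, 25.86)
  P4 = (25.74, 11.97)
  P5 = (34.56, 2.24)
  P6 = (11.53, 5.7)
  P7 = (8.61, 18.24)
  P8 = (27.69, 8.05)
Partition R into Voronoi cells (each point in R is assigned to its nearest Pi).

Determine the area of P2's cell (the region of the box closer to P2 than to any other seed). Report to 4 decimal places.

Area of P2's cell: 68.3123

1. box [0,39]×[0,31]: [(0, 0) (39, 0) (39, 31) (0, 31)]
2. ⊥bis P2·P0 via (14.13,13.565): [(0, 0) (1.2815, 0) (30.6441, 31) (0, 31)]  |A|=494.8468
3. ⊥bis P2·P1 via (6.06,25.755): [(0, 29.8387) (0, 0) (1.2815, 0) (18.0336, 17.6863)]  |A|=280.3818
4. ⊥bis P2·P3 via (6.885,24.42): [(6.2345, 25.6374) (0, 29.8387) (0, 0) (1.2815, 0) (13.2062, 12.5897)]  |A|=231.1225
5. ⊥bis P2·P4 via (14.965,17.475): [(12.8294, 13.2949) (6.2345, 25.6374) (0, 29.8387) (0, 0) (1.2815, 0) (11.6059, 10.9001)]  |A|=230.2398
6. ⊥bis P2·P5 via (19.375,12.61): [(12.8294, 13.2949) (6.2345, 25.6374) (0, 29.8387) (0, 0) (1.2815, 0) (11.6059, 10.9001)]  |A|=230.2398
7. ⊥bis P2·P6 via (7.86,14.34): [(11.455, 15.8671) (6.2345, 25.6374) (0, 29.8387) (0, 11.0013)]  |A|=127.3815
8. ⊥bis P2·P7 via (6.4,20.61): [(8.0825, 22.1789) (6.2345, 25.6374) (0, 29.8387) (0, 14.6421)]  |A|=68.3123
9. ⊥bis P2·P8 via (15.94,15.515): [(8.0825, 22.1789) (6.2345, 25.6374) (0, 29.8387) (0, 14.6421)]  |A|=68.3123
10. canonical 4-gon: [(8.0825, 22.1789) (6.2345, 25.6374) (0, 29.8387) (0, 14.6421)]
11. shoelace: 68.3123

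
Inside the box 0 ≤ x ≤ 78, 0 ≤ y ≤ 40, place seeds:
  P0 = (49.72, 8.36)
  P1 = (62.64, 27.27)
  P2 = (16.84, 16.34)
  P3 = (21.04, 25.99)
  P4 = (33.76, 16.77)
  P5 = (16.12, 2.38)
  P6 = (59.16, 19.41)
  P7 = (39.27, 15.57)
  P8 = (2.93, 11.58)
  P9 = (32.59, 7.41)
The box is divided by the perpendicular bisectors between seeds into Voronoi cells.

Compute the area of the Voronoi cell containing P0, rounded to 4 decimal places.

1. box [0,78]×[0,40]: [(0, 0) (78, 0) (78, 40) (0, 40)]
2. ⊥bis P0·P1 via (56.18,17.815): [(0, 0) (78, 0) (78, 2.9068) (23.7095, 40) (0, 40)]  |A|=2113.0961
3. ⊥bis P0·P2 via (33.28,12.35): [(30.2826, 0) (78, 0) (78, 2.9068) (37.6749, 30.4584)]  |A|=785.3041
4. ⊥bis P0·P3 via (35.38,17.175): [(33.845, 14.6779) (30.2826, 0) (78, 0) (78, 2.9068) (41.8091, 27.6337)]  |A|=747.2751
5. ⊥bis P0·P4 via (41.74,12.565): [(35.119, 0) (78, 0) (78, 2.9068) (47.5967, 23.6794)]  |A|=551.8874
6. ⊥bis P0·P5 via (32.92,5.37): [(35.119, 0) (78, 0) (78, 2.9068) (47.5967, 23.6794)]  |A|=551.8874
7. ⊥bis P0·P6 via (54.44,13.885): [(46.162, 20.9569) (35.119, 0) (70.6931, 0)]  |A|=372.761
8. ⊥bis P0·P7 via (44.495,11.965): [(49.0165, 18.5183) (36.2397, 0) (70.6931, 0)]  |A|=319.0092
9. ⊥bis P0·P8 via (26.325,9.97): [(49.0165, 18.5183) (36.2397, 0) (70.6931, 0)]  |A|=319.0092
10. ⊥bis P0·P9 via (41.155,7.885): [(49.0165, 18.5183) (41.1941, 7.1807) (41.5923, 0) (70.6931, 0)]  |A|=299.7916
11. canonical 4-gon: [(49.0165, 18.5183) (41.1941, 7.1807) (41.5923, 0) (70.6931, 0)]
12. shoelace: 299.7916

Area of P0's cell: 299.7916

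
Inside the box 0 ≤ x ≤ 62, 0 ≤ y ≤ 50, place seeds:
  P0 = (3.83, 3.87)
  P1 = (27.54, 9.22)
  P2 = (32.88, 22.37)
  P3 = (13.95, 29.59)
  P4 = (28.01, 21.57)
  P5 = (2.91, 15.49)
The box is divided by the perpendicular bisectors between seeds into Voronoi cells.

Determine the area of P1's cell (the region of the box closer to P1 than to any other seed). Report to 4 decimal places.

1. box [0,62]×[0,50]: [(0, 0) (62, 0) (62, 50) (0, 50)]
2. ⊥bis P1·P0 via (15.685,6.545): [(17.1618, 0) (62, 0) (62, 50) (5.8797, 50)]  |A|=2523.9623
3. ⊥bis P1·P2 via (30.21,15.795): [(11.9221, 23.2214) (17.1618, 0) (62, 0) (62, 2.8856)]  |A|=592.8555
4. ⊥bis P1·P3 via (20.745,19.405): [(20.9626, 19.5502) (13.825, 14.7882) (17.1618, 0) (62, 0) (62, 2.8856)]  |A|=558.2281
5. ⊥bis P1·P4 via (27.775,15.395): [(31.5487, 15.2514) (15.4382, 15.8645) (13.825, 14.7882) (17.1618, 0) (62, 0) (62, 2.8856)]  |A|=526.8453
6. ⊥bis P1·P5 via (15.225,12.355): [(31.5487, 15.2514) (16.1119, 15.8389) (14.7739, 10.5829) (17.1618, 0) (62, 0) (62, 2.8856)]  |A|=521.155
7. canonical 6-gon: [(31.5487, 15.2514) (16.1119, 15.8389) (14.7739, 10.5829) (17.1618, 0) (62, 0) (62, 2.8856)]
8. shoelace: 521.155

Area of P1's cell: 521.1550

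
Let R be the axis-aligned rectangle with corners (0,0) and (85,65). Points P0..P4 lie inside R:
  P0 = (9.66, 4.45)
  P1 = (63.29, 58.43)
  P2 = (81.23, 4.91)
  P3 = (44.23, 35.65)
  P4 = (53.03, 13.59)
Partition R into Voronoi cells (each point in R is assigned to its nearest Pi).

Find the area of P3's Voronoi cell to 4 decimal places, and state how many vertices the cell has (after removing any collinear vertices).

1. box [0,85]×[0,65]: [(0, 0) (85, 0) (85, 65) (0, 65)]
2. ⊥bis P3·P0 via (26.945,20.05): [(0, 49.9054) (45.0405, 0) (85, 0) (85, 65) (0, 65)]  |A|=4401.1188
3. ⊥bis P3·P1 via (53.76,47.04): [(0, 49.9054) (45.0405, 0) (85, 0) (85, 20.9015) (32.2947, 65) (0, 65)]  |A|=3239.007
4. ⊥bis P3·P2 via (62.73,20.28): [(0, 49.9054) (45.0405, 0) (45.8812, 0) (72.167, 31.6388) (32.2947, 65) (0, 65)]  |A|=2486.0554
5. ⊥bis P3·P4 via (48.63,24.62): [(0, 49.9054) (29.6528, 17.0498) (70.2487, 33.2439) (32.2947, 65) (0, 65)]  |A|=1949.9672
6. canonical 5-gon: [(0, 49.9054) (29.6528, 17.0498) (70.2487, 33.2439) (32.2947, 65) (0, 65)]
7. shoelace: 1949.9672

Area of P3's cell: 1949.9672 (5 vertices)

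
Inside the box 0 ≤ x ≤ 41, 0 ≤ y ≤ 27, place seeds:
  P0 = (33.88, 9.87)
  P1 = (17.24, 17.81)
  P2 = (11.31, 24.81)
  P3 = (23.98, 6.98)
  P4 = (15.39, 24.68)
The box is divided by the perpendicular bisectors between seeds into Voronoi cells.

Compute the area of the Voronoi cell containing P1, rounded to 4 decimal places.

1. box [0,41]×[0,27]: [(0, 0) (41, 0) (41, 27) (0, 27)]
2. ⊥bis P1·P0 via (25.56,13.84): [(0, 0) (18.9561, 0) (31.8395, 27) (0, 27)]  |A|=685.7396
3. ⊥bis P1·P2 via (14.275,21.31): [(0, 9.217) (0, 0) (18.9561, 0) (31.8395, 27) (20.9917, 27)]  |A|=499.0924
4. ⊥bis P1·P3 via (20.61,12.395): [(0, 9.217) (0, 0) (0.6934, 0) (26.6701, 16.1665) (31.8395, 27) (20.9917, 27)]  |A|=351.4709
5. ⊥bis P1·P4 via (16.315,21.245): [(13.2119, 20.4094) (0, 9.217) (0, 0) (0.6934, 0) (26.6701, 16.1665) (30.9774, 25.1934)]  |A|=301.7384
6. canonical 6-gon: [(13.2119, 20.4094) (0, 9.217) (0, 0) (0.6934, 0) (26.6701, 16.1665) (30.9774, 25.1934)]
7. shoelace: 301.7384

Area of P1's cell: 301.7384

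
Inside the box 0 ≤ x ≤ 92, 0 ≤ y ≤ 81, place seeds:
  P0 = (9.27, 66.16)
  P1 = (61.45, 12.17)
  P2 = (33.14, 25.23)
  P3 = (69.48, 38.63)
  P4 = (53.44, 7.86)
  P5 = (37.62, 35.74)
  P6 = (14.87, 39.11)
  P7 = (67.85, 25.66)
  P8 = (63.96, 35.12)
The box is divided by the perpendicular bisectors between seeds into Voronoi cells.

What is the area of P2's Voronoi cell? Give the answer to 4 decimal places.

Area of P2's cell: 910.1638

1. box [0,92]×[0,81]: [(0, 0) (92, 0) (92, 81) (0, 81)]
2. ⊥bis P2·P0 via (21.205,45.695): [(0, 33.3284) (0, 0) (92, 0) (92, 81) (81.7426, 81)]  |A|=5503.6002
3. ⊥bis P2·P1 via (47.295,18.7): [(73.9347, 76.4465) (0, 33.3284) (0, 0) (38.6683, 0)]  |A|=2710.0903
4. ⊥bis P2·P3 via (51.31,31.93): [(52.2377, 29.4142) (41.8045, 57.7084) (0, 33.3284) (0, 0) (38.6683, 0)]  |A|=2157.7919
5. ⊥bis P2·P4 via (43.29,16.545): [(49.8231, 24.1801) (52.2377, 29.4142) (41.8045, 57.7084) (0, 33.3284) (0, 0) (29.133, 0)]  |A|=2042.51
6. ⊥bis P2·P5 via (35.38,30.485): [(49.8231, 24.1801) (49.8803, 24.3041) (12.1231, 40.3985) (0, 33.3284) (0, 0) (29.133, 0)]  |A|=1416.8632
7. ⊥bis P2·P6 via (24.005,32.17): [(49.8231, 24.1801) (49.8803, 24.3041) (25.8206, 34.5598) (0, 0.5726) (0, 0) (29.133, 0)]  |A|=910.1638
8. ⊥bis P2·P7 via (50.495,25.445): [(49.8231, 24.1801) (49.8803, 24.3041) (25.8206, 34.5598) (0, 0.5726) (0, 0) (29.133, 0)]  |A|=910.1638
9. ⊥bis P2·P8 via (48.55,30.175): [(49.8231, 24.1801) (49.8803, 24.3041) (25.8206, 34.5598) (0, 0.5726) (0, 0) (29.133, 0)]  |A|=910.1638
10. canonical 6-gon: [(49.8231, 24.1801) (49.8803, 24.3041) (25.8206, 34.5598) (0, 0.5726) (0, 0) (29.133, 0)]
11. shoelace: 910.1638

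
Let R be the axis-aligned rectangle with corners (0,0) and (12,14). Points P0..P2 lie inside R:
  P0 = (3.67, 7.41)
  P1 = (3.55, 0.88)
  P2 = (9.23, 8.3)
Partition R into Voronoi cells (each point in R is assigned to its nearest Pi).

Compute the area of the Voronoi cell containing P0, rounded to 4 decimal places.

1. box [0,12]×[0,14]: [(0, 0) (12, 0) (12, 14) (0, 14)]
2. ⊥bis P0·P1 via (3.61,4.145): [(0, 4.2113) (12, 3.9908) (12, 14) (0, 14)]  |A|=118.787
3. ⊥bis P0·P2 via (6.45,7.855): [(0, 4.2113) (7.054, 4.0817) (5.4664, 14) (0, 14)]  |A|=61.6331
4. canonical 4-gon: [(0, 4.2113) (7.054, 4.0817) (5.4664, 14) (0, 14)]
5. shoelace: 61.6331

Area of P0's cell: 61.6331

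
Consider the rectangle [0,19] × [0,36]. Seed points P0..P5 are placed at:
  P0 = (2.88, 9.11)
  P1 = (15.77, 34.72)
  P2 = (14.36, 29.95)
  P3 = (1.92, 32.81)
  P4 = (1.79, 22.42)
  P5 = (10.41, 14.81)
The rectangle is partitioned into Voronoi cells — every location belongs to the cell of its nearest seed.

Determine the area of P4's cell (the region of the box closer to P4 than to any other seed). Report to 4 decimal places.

Area of P4's cell: 88.7224

1. box [0,19]×[0,36]: [(0, 0) (19, 0) (19, 36) (0, 36)]
2. ⊥bis P4·P0 via (2.335,15.765): [(0, 15.5738) (19, 17.1298) (19, 36) (0, 36)]  |A|=373.3165
3. ⊥bis P4·P1 via (8.78,28.57): [(0, 15.5738) (18.8558, 17.1179) (2.2429, 36) (0, 36)]  |A|=213.7518
4. ⊥bis P4·P2 via (8.075,26.185): [(0, 15.5738) (13.7567, 16.7004) (2.1954, 36) (0, 36)]  |A|=161.6839
5. ⊥bis P4·P3 via (1.855,27.615): [(0, 27.6382) (0, 15.5738) (13.7567, 16.7004) (7.2589, 27.5474)]  |A|=122.057
6. ⊥bis P4·P5 via (6.1,18.615): [(0, 27.6382) (0, 15.5738) (3.6813, 15.8753) (9.9782, 23.0079) (7.2589, 27.5474)]  |A|=88.7224
7. canonical 5-gon: [(0, 27.6382) (0, 15.5738) (3.6813, 15.8753) (9.9782, 23.0079) (7.2589, 27.5474)]
8. shoelace: 88.7224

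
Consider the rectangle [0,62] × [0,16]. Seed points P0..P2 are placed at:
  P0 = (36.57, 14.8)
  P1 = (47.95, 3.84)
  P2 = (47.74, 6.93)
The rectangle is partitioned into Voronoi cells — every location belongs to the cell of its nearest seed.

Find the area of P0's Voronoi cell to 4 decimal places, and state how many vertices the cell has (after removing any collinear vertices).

1. box [0,62]×[0,16]: [(0, 0) (62, 0) (62, 16) (0, 16)]
2. ⊥bis P0·P1 via (42.26,9.32): [(0, 0) (33.284, 0) (48.6935, 16) (0, 16)]  |A|=655.8195
3. ⊥bis P0·P2 via (42.155,10.865): [(0, 0) (33.284, 0) (37.8136, 4.7033) (45.7729, 16) (0, 16)]  |A|=639.3233
4. canonical 5-gon: [(0, 0) (33.284, 0) (37.8136, 4.7033) (45.7729, 16) (0, 16)]
5. shoelace: 639.3233

Area of P0's cell: 639.3233 (5 vertices)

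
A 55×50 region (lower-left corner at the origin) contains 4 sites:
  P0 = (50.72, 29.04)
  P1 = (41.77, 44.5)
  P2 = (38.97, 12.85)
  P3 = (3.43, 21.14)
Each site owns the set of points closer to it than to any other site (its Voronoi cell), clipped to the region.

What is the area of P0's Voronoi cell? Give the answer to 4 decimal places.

Area of P0's cell: 306.1396

1. box [0,55]×[0,50]: [(0, 0) (55, 0) (55, 50) (0, 50)]
2. ⊥bis P0·P1 via (46.245,36.77): [(0, 9.9982) (0, 0) (55, 0) (55, 41.8384)]  |A|=1425.5048
3. ⊥bis P0·P2 via (44.845,20.945): [(33.3367, 29.2972) (55, 13.5749) (55, 41.8384)]  |A|=306.1396
4. ⊥bis P0·P3 via (27.075,25.09): [(33.3367, 29.2972) (55, 13.5749) (55, 41.8384)]  |A|=306.1396
5. canonical 3-gon: [(33.3367, 29.2972) (55, 13.5749) (55, 41.8384)]
6. shoelace: 306.1396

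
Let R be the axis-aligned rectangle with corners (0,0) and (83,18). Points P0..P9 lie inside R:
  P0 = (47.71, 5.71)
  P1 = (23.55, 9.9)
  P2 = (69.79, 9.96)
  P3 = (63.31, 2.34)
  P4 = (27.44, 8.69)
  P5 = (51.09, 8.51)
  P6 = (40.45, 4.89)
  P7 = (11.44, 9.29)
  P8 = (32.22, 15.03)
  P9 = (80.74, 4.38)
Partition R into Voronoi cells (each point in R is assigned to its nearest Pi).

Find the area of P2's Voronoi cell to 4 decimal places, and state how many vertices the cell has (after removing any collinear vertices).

1. box [0,83]×[0,18]: [(0, 0) (83, 0) (83, 18) (0, 18)]
2. ⊥bis P2·P0 via (58.75,7.835): [(60.2581, 0) (83, 0) (83, 18) (56.7934, 18)]  |A|=440.5363
3. ⊥bis P2·P1 via (46.67,9.93): [(60.2581, 0) (83, 0) (83, 18) (56.7934, 18)]  |A|=440.5363
4. ⊥bis P2·P3 via (66.55,6.15): [(57.6112, 13.7515) (73.7819, 0) (83, 0) (83, 18) (56.7934, 18)]  |A|=347.5496
5. ⊥bis P2·P4 via (48.615,9.325): [(57.6112, 13.7515) (73.7819, 0) (83, 0) (83, 18) (56.7934, 18)]  |A|=347.5496
6. ⊥bis P2·P5 via (60.44,9.235): [(60.2648, 11.4949) (73.7819, 0) (83, 0) (83, 18) (59.7604, 18)]  |A|=333.1853
7. ⊥bis P2·P6 via (55.12,7.425): [(60.2648, 11.4949) (73.7819, 0) (83, 0) (83, 18) (59.7604, 18)]  |A|=333.1853
8. ⊥bis P2·P7 via (40.615,9.625): [(60.2648, 11.4949) (73.7819, 0) (83, 0) (83, 18) (59.7604, 18)]  |A|=333.1853
9. ⊥bis P2·P8 via (51.005,12.495): [(60.2648, 11.4949) (73.7819, 0) (83, 0) (83, 18) (59.7604, 18)]  |A|=333.1853
10. ⊥bis P2·P9 via (75.265,7.17): [(60.2648, 11.4949) (72.2675, 1.2879) (80.7838, 18) (59.7604, 18)]  |A|=212.139
11. canonical 4-gon: [(60.2648, 11.4949) (72.2675, 1.2879) (80.7838, 18) (59.7604, 18)]
12. shoelace: 212.139

Area of P2's cell: 212.1390 (4 vertices)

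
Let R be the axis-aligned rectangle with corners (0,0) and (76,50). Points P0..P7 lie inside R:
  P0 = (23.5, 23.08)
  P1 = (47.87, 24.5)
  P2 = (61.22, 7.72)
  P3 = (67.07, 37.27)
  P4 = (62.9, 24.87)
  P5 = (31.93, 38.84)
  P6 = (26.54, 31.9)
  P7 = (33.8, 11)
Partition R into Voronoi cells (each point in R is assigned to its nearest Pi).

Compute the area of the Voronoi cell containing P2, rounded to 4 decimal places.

Area of P2's cell: 441.1812

1. box [0,76]×[0,50]: [(0, 0) (76, 0) (76, 50) (0, 50)]
2. ⊥bis P2·P0 via (42.36,15.4): [(36.089, 0) (76, 0) (76, 50) (56.4495, 50)]  |A|=1486.5387
3. ⊥bis P2·P1 via (54.545,16.11): [(36.9482, 2.1102) (36.089, 0) (76, 0) (76, 33.1794)]  |A|=689.9667
4. ⊥bis P2·P3 via (64.145,22.495): [(62.8842, 22.7446) (36.9482, 2.1102) (36.089, 0) (76, 0) (76, 20.1481)]  |A|=604.5087
5. ⊥bis P2·P4 via (62.06,16.295): [(55.5759, 16.9302) (36.9482, 2.1102) (36.089, 0) (76, 0) (76, 14.9294)]  |A|=503.5975
6. ⊥bis P2·P5 via (46.575,23.28): [(55.5759, 16.9302) (36.9482, 2.1102) (36.089, 0) (76, 0) (76, 14.9294)]  |A|=503.5975
7. ⊥bis P2·P6 via (43.88,19.81): [(55.5759, 16.9302) (36.9482, 2.1102) (36.089, 0) (76, 0) (76, 14.9294)]  |A|=503.5975
8. ⊥bis P2·P7 via (47.51,9.36): [(55.5759, 16.9302) (47.6624, 10.6343) (46.3904, 0) (76, 0) (76, 14.9294)]  |A|=441.1812
9. canonical 5-gon: [(55.5759, 16.9302) (47.6624, 10.6343) (46.3904, 0) (76, 0) (76, 14.9294)]
10. shoelace: 441.1812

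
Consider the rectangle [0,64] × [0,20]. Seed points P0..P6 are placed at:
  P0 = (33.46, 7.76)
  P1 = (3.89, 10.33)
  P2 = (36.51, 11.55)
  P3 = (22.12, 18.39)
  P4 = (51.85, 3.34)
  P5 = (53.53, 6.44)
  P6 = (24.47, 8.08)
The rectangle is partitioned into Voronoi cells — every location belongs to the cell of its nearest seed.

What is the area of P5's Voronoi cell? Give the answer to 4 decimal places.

1. box [0,64]×[0,20]: [(0, 0) (64, 0) (64, 20) (0, 20)]
2. ⊥bis P5·P0 via (43.495,7.1): [(43.028, 0) (64, 0) (64, 20) (44.3434, 20)]  |A|=406.2854
3. ⊥bis P5·P1 via (28.71,8.385): [(43.028, 0) (64, 0) (64, 20) (44.3434, 20)]  |A|=406.2854
4. ⊥bis P5·P2 via (45.02,8.995): [(43.2268, 3.0224) (43.028, 0) (64, 0) (64, 20) (48.3241, 20)]  |A|=372.4944
5. ⊥bis P5·P3 via (37.825,12.415): [(43.2268, 3.0224) (43.028, 0) (64, 0) (64, 20) (48.3241, 20)]  |A|=372.4944
6. ⊥bis P5·P4 via (52.69,4.89): [(45.0333, 9.0394) (61.7132, 0) (64, 0) (64, 20) (48.3241, 20)]  |A|=285.9108
7. ⊥bis P5·P6 via (39,7.26): [(45.0333, 9.0394) (61.7132, 0) (64, 0) (64, 20) (48.3241, 20)]  |A|=285.9108
8. canonical 5-gon: [(45.0333, 9.0394) (61.7132, 0) (64, 0) (64, 20) (48.3241, 20)]
9. shoelace: 285.9108

Area of P5's cell: 285.9108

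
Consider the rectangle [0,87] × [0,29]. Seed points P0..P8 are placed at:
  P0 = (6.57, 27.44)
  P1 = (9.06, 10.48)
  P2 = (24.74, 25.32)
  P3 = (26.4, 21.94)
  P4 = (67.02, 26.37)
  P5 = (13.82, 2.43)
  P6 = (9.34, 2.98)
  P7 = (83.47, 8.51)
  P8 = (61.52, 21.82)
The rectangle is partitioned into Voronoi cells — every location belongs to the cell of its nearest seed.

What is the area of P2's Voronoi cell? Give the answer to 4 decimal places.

1. box [0,87]×[0,29]: [(0, 0) (87, 0) (87, 29) (0, 29)]
2. ⊥bis P2·P0 via (15.655,26.38): [(12.5771, 0) (87, 0) (87, 29) (15.9607, 29)]  |A|=2109.2022
3. ⊥bis P2·P1 via (16.9,17.9): [(14.9108, 20.0018) (33.8411, 0) (87, 0) (87, 29) (15.9607, 29)]  |A|=1896.5434
4. ⊥bis P2·P3 via (25.57,23.63): [(14.9108, 20.0018) (15.949, 18.9049) (36.5041, 29) (15.9607, 29)]  |A|=108.9407
5. ⊥bis P2·P4 via (45.88,25.845): [(14.9108, 20.0018) (15.949, 18.9049) (36.5041, 29) (15.9607, 29)]  |A|=108.9407
6. ⊥bis P2·P5 via (19.28,13.875): [(14.9108, 20.0018) (15.949, 18.9049) (36.5041, 29) (15.9607, 29)]  |A|=108.9407
7. ⊥bis P2·P6 via (17.04,14.15): [(14.9108, 20.0018) (15.949, 18.9049) (36.5041, 29) (15.9607, 29)]  |A|=108.9407
8. ⊥bis P2·P7 via (54.105,16.915): [(14.9108, 20.0018) (15.949, 18.9049) (36.5041, 29) (15.9607, 29)]  |A|=108.9407
9. ⊥bis P2·P8 via (43.13,23.57): [(14.9108, 20.0018) (15.949, 18.9049) (36.5041, 29) (15.9607, 29)]  |A|=108.9407
10. canonical 4-gon: [(14.9108, 20.0018) (15.949, 18.9049) (36.5041, 29) (15.9607, 29)]
11. shoelace: 108.9407

Area of P2's cell: 108.9407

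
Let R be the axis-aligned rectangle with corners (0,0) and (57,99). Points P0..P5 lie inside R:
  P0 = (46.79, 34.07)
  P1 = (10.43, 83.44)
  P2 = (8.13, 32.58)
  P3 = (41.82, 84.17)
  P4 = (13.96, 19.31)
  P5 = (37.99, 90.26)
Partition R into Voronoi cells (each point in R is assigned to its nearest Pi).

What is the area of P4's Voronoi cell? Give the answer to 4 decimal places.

1. box [0,57]×[0,99]: [(0, 0) (57, 0) (57, 99) (0, 99)]
2. ⊥bis P4·P0 via (30.375,26.69): [(0, 94.2517) (0, 0) (42.3745, 0)]  |A|=1996.9363
3. ⊥bis P4·P1 via (12.195,51.375): [(19.1059, 51.7554) (0, 50.7037) (0, 0) (42.3745, 0)]  |A|=1580.9249
4. ⊥bis P4·P2 via (11.045,25.945): [(27.4664, 33.1595) (0, 21.0925) (0, 0) (42.3745, 0)]  |A|=992.227
5. ⊥bis P4·P3 via (27.89,51.74): [(27.4664, 33.1595) (0, 21.0925) (0, 0) (42.3745, 0)]  |A|=992.227
6. ⊥bis P4·P5 via (25.975,54.785): [(27.4664, 33.1595) (0, 21.0925) (0, 0) (42.3745, 0)]  |A|=992.227
7. canonical 4-gon: [(27.4664, 33.1595) (0, 21.0925) (0, 0) (42.3745, 0)]
8. shoelace: 992.227

Area of P4's cell: 992.2270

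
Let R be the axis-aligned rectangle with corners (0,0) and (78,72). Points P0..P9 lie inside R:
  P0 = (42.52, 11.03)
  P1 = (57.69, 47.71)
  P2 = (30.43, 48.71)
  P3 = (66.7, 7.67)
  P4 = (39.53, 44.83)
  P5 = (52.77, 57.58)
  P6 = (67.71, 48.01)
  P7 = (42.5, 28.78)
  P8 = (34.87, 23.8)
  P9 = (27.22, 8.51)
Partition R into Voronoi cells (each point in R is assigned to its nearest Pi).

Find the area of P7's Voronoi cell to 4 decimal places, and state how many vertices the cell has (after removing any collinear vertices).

1. box [0,78]×[0,72]: [(0, 0) (78, 0) (78, 72) (0, 72)]
2. ⊥bis P7·P0 via (42.51,19.905): [(0, 19.8571) (78, 19.945) (78, 72) (0, 72)]  |A|=4063.7185
3. ⊥bis P7·P1 via (50.095,38.245): [(0, 19.8571) (72.9079, 19.9393) (8.029, 72) (0, 72)]  |A|=2109.8129
4. ⊥bis P7·P2 via (36.465,38.745): [(5.2871, 19.8631) (72.9079, 19.9393) (43.8775, 43.2341)]  |A|=788.7151
5. ⊥bis P7·P3 via (54.6,18.225): [(5.2871, 19.8631) (56.0788, 19.9203) (63.018, 27.8752) (43.8775, 43.2341)]  |A|=721.844
6. ⊥bis P7·P4 via (41.015,36.805): [(29.8503, 34.739) (5.2871, 19.8631) (56.0788, 19.9203) (63.018, 27.8752) (49.8517, 38.4402)]  |A|=662.8453
7. ⊥bis P7·P5 via (47.635,43.18): [(29.8503, 34.739) (5.2871, 19.8631) (56.0788, 19.9203) (63.018, 27.8752) (49.8517, 38.4402)]  |A|=662.8453
8. ⊥bis P7·P6 via (55.105,38.395): [(29.8503, 34.739) (5.2871, 19.8631) (56.0788, 19.9203) (63.018, 27.8752) (49.8517, 38.4402)]  |A|=662.8453
9. ⊥bis P7·P8 via (38.685,26.29): [(32.8127, 35.2872) (42.8522, 19.9054) (56.0788, 19.9203) (63.018, 27.8752) (49.8517, 38.4402)]  |A|=358.4225
10. ⊥bis P7·P9 via (34.86,18.645): [(32.8127, 35.2872) (42.8522, 19.9054) (56.0788, 19.9203) (63.018, 27.8752) (49.8517, 38.4402)]  |A|=358.4225
11. canonical 5-gon: [(32.8127, 35.2872) (42.8522, 19.9054) (56.0788, 19.9203) (63.018, 27.8752) (49.8517, 38.4402)]
12. shoelace: 358.4225

Area of P7's cell: 358.4225 (5 vertices)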